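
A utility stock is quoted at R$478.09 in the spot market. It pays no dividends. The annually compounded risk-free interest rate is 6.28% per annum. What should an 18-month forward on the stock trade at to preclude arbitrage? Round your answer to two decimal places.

R$523.83

F = S · (1+r)^T
= 478.09 × 1.095664
F = R$523.83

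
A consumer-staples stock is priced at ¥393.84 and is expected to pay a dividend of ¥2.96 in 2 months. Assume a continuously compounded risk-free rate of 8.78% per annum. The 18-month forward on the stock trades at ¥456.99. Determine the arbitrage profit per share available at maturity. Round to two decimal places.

¥11.04 per share

PV(dividends) I = 2.96·e^(−0.0878·2/12) = 2.9170
Fair forward F* = (S − I)·e^(rT) = (393.84 − 2.9170)·e^0.131700 = 390.9230 × 1.140766 = 445.9517
Market ¥456.99 > fair 445.9517: forward overpriced → cash-and-carry (borrow at r, buy the stock and collect the dividends, short the forward).
Profit at T = |F_mkt − F*| = |456.99 − 445.9517| = ¥11.04 per share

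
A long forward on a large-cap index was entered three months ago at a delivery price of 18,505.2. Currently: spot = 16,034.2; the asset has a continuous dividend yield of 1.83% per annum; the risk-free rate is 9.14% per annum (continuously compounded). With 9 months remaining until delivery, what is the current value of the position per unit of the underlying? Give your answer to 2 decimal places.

-1463.54

Current fair forward for the remaining 9 months: F = S·e^((r − q)·T), (r − q) = 0.0914 − 0.0183 = 0.0731
F = 16034.2 · e^(0.0731 × 9/12) = 16034.2 × 1.05635574 = 16937.8192
Value of long forward = (F − K)·e^(−rT) = (16937.8192 − 18505.2) · e^(−0.0914·9/12)
= -1567.3808 × 0.93374677 = -1463.54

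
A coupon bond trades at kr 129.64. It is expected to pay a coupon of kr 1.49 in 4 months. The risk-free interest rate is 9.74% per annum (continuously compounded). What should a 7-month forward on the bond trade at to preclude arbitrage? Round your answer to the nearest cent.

PV(coupons) I = 1.49·e^(−0.0974·4/12)
I = 1.4424
F = (S − I)·e^(rT) = (129.64 − 1.4424) · e^(0.0974·7/12)
= 128.1976 · e^0.056817 = 128.1976 × 1.058462 = kr 135.69

kr 135.69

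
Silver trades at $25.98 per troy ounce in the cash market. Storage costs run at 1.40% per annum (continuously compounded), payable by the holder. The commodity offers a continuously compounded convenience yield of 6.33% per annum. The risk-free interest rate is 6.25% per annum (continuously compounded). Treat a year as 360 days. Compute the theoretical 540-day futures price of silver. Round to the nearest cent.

$26.50 per troy ounce

Net carry = r + u − y = 0.0625 + 0.0140 − 0.0633 = 0.0132
F = S·e^((r+u−y)T) = 25.98 · e^(0.0132 × 540/360) = 25.98 · e^0.019800
= 25.98 × 1.019997 = $26.50 per troy ounce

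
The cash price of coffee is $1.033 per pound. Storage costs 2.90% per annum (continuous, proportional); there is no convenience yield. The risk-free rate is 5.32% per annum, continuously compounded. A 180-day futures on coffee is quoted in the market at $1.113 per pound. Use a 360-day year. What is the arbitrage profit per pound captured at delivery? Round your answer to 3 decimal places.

Fair futures: F* = S·e^(carry·T), with carry = (r + u) = 0.0532 + 0.0290 = 0.0822
F* = 1.033 · e^(0.0822 × 180/360) = 1.033 · e^0.041100 = 1.033 × 1.041956 = $1.0763
Market $1.113 > fair $1.0763: forward overpriced → cash-and-carry (buy spot, short the forward).
At maturity, profit = |F_mkt − F*| = |1.113 − 1.0763| = $0.037 per pound

$0.037 per pound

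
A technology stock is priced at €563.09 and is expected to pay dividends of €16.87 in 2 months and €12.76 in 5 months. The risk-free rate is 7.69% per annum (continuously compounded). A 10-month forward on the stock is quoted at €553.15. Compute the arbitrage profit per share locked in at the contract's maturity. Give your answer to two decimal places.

€16.27 per share

PV(dividends) I = 16.87·e^(−0.0769·2/12) + 12.76·e^(−0.0769·5/12) = 29.0128
Fair forward F* = (S − I)·e^(rT) = (563.09 − 29.0128)·e^0.064083 = 534.0772 × 1.066181 = 569.4230
Market €553.15 < fair 569.4230: forward underpriced → reverse cash-and-carry (short the stock, invest proceeds at r, pay the dividends, go long the forward).
Profit at T = |F_mkt − F*| = |553.15 − 569.4230| = €16.27 per share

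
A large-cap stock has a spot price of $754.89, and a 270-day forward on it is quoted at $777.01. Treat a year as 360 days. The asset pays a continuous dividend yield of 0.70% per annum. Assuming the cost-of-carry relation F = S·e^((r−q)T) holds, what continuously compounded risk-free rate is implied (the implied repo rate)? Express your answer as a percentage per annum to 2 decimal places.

4.55%

From F = S·e^((r−q)T): (r − q) = ln(F/S)/T
ln(777.01/754.89) = ln(1.029302) = 0.028881
(r − q) = 0.028881 / (270/360) = 0.038508
r = ln(F/S)/T + q = 0.038508 + 0.0070 = 0.045508
r = 4.55%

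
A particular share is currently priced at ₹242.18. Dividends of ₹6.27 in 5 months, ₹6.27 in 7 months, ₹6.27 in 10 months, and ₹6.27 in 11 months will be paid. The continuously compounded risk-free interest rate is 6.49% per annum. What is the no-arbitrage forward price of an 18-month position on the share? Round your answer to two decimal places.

PV(dividends) I = 6.27·e^(−0.0649·5/12) + 6.27·e^(−0.0649·7/12) + 6.27·e^(−0.0649·10/12) + 6.27·e^(−0.0649·11/12)
I = 6.1027 + 6.0371 + 5.9399 + 5.9079 = 23.9876
F = (S − I)·e^(rT) = (242.18 − 23.9876) · e^(0.0649·18/12)
= 218.1924 · e^0.097350 = 218.1924 × 1.102246 = ₹240.50

₹240.50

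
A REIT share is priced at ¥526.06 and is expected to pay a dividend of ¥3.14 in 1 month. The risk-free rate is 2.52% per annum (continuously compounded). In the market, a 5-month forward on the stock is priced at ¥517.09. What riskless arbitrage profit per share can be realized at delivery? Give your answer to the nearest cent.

PV(dividends) I = 3.14·e^(−0.0252·1/12) = 3.1334
Fair forward F* = (S − I)·e^(rT) = (526.06 − 3.1334)·e^0.010500 = 522.9266 × 1.010555 = 528.4461
Market ¥517.09 < fair 528.4461: forward underpriced → reverse cash-and-carry (short the stock, invest proceeds at r, pay the dividends, go long the forward).
Profit at T = |F_mkt − F*| = |517.09 − 528.4461| = ¥11.36 per share

¥11.36 per share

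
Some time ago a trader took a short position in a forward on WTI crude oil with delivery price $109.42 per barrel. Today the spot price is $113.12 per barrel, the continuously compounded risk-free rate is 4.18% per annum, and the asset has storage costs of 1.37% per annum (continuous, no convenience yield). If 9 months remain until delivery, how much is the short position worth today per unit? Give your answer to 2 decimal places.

Current fair forward for the remaining 9 months: F = S·e^((r + u)·T), (r + u) = 0.0418 + 0.0137 = 0.0555
F = 113.12 · e^(0.0555 × 9/12) = 113.12 × 1.042503 = 117.9279
Value of long forward = (F − K)·e^(−rT) = (117.9279 − 109.42) · e^(−0.0418·9/12)
= 8.5079 × 0.969136 = 8.25
Short position value = −(long value) = -$8.25

-$8.25 per barrel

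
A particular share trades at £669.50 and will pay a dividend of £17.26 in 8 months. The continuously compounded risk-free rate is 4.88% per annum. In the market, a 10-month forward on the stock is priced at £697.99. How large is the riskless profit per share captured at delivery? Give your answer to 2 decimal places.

£18.10 per share

PV(dividends) I = 17.26·e^(−0.0488·8/12) = 16.7075
Fair forward F* = (S − I)·e^(rT) = (669.50 − 16.7075)·e^0.040667 = 652.7925 × 1.041505 = 679.8867
Market £697.99 > fair 679.8867: forward overpriced → cash-and-carry (borrow at r, buy the stock and collect the dividends, short the forward).
Profit at T = |F_mkt − F*| = |697.99 − 679.8867| = £18.10 per share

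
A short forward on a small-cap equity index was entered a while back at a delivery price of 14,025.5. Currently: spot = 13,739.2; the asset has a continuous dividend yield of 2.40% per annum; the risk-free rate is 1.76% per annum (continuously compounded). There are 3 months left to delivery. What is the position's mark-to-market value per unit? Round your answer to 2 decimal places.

306.91

Current fair forward for the remaining 3 months: F = S·e^((r − q)·T), (r − q) = 0.0176 − 0.0240 = -0.0064
F = 13739.2 · e^(-0.0064 × 3/12) = 13739.2 × 0.99840128 = 13717.2349
Value of long forward = (F − K)·e^(−rT) = (13717.2349 − 14025.5) · e^(−0.0176·3/12)
= -308.2651 × 0.99560967 = -306.91
Short position value = −(long value) = 306.91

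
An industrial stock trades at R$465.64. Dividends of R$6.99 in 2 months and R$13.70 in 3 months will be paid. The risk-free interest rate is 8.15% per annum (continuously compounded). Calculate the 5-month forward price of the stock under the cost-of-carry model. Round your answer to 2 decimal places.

PV(dividends) I = 6.99·e^(−0.0815·2/12) + 13.70·e^(−0.0815·3/12)
I = 6.8957 + 13.4237 = 20.3194
F = (S − I)·e^(rT) = (465.64 − 20.3194) · e^(0.0815·5/12)
= 445.3206 · e^0.033958 = 445.3206 × 1.034541 = R$460.70

R$460.70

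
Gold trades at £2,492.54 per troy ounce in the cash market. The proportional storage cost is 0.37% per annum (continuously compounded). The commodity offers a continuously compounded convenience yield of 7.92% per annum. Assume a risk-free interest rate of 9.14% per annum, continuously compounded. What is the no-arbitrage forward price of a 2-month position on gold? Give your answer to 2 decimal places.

Net carry = r + u − y = 0.0914 + 0.0037 − 0.0792 = 0.0159
F = S·e^((r+u−y)T) = 2492.54 · e^(0.0159 × 2/12) = 2492.54 · e^0.00265000
= 2492.54 × 1.00265351 = £2,499.15 per troy ounce

£2,499.15 per troy ounce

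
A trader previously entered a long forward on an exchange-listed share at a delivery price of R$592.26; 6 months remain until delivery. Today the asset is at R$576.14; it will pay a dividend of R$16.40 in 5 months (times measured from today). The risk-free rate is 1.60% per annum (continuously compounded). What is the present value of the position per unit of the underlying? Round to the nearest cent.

PV(remaining dividends) I = 16.40·e^(−0.0160·5/12) = 16.2910
Current forward F = (S − I)·e^(rT) = (576.14 − 16.2910)·e^(0.0160·6/12) = 559.8490 × 1.008032 = 564.3457
Value (long) = (F − K)·e^(−rT) = (564.3457 − 592.26) × 0.992032 = -27.6919
Value = -R$27.69

-R$27.69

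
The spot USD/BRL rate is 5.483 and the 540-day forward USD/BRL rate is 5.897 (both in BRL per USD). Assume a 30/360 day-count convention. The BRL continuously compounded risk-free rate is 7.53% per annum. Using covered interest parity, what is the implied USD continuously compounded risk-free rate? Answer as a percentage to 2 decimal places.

F = S·e^((r_BRL − r_USD)T) ⇒ r_USD = r_BRL − ln(F/S)/T
ln(5.897/5.483) = 0.072791; /(540/360) = 0.048527
r_USD = 0.0753 − 0.048527 = 0.026773
r_USD = 2.68%

2.68%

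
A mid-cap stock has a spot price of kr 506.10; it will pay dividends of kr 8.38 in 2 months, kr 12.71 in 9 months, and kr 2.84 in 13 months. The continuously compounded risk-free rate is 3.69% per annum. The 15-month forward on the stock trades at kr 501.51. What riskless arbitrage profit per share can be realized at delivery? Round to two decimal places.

PV(dividends) I = 8.38·e^(−0.0369·2/12) + 12.71·e^(−0.0369·9/12) + 2.84·e^(−0.0369·13/12) = 23.4204
Fair forward F* = (S − I)·e^(rT) = (506.10 − 23.4204)·e^0.046125 = 482.6796 × 1.047205 = 505.4645
Market kr 501.51 < fair 505.4645: forward underpriced → reverse cash-and-carry (short the stock, invest proceeds at r, pay the dividends, go long the forward).
Profit at T = |F_mkt − F*| = |501.51 − 505.4645| = kr 3.95 per share

kr 3.95 per share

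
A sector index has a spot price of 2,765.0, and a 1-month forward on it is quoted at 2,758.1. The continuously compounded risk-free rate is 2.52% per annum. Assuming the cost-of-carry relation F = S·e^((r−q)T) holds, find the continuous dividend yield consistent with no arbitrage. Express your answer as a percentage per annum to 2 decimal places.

From F = S·e^((r−q)T): (r − q) = ln(F/S)/T
ln(2758.1/2765.0) = ln(0.997505) = -0.002498
(r − q) = -0.002498 / (1/12) = -0.029976
q = r − ln(F/S)/T = 0.0252 + 0.029976 = 0.055176
q = 5.52%

5.52%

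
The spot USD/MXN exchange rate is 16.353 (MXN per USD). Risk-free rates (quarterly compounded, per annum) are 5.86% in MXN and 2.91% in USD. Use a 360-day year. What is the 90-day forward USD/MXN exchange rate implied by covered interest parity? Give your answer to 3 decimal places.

By covered interest parity, F = S · (1+r_MXN/4)^(4T) / (1+r_USD/4)^(4T)
= 16.353 × 1.014650 / 1.007275 = 16.353 × 1.007322
F = 16.473 MXN per USD

16.473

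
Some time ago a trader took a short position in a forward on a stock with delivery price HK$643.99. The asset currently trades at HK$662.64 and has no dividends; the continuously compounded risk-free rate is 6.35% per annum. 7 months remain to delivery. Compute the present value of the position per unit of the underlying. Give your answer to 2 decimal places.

Current fair forward for the remaining 7 months: F = S·e^(r·T), r = 0.0635
F = 662.64 · e^(0.0635 × 7/12) = 662.64 × 1.037736 = 687.6454
Value of long forward = (F − K)·e^(−rT) = (687.6454 − 643.99) · e^(−0.0635·7/12)
= 43.6554 × 0.963636 = 42.07
Short position value = −(long value) = -HK$42.07

-HK$42.07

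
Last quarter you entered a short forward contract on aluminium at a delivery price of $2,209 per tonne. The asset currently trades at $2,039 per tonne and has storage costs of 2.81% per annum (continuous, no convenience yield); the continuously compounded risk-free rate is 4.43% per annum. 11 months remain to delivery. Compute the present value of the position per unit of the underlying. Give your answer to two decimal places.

Current fair forward for the remaining 11 months: F = S·e^((r + u)·T), (r + u) = 0.0443 + 0.0281 = 0.0724
F = 2039 · e^(0.0724 × 11/12) = 2039 × 1.06861847 = 2178.9131
Value of long forward = (F − K)·e^(−rT) = (2178.9131 − 2209) · e^(−0.0443·11/12)
= -30.0869 × 0.96020514 = -28.89
Short position value = −(long value) = $28.89

$28.89 per tonne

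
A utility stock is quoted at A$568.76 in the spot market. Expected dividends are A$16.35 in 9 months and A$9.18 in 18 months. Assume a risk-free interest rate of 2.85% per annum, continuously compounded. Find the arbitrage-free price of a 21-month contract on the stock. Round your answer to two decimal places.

A$571.78

PV(dividends) I = 16.35·e^(−0.0285·9/12) + 9.18·e^(−0.0285·18/12)
I = 16.0042 + 8.7958 = 24.8000
F = (S − I)·e^(rT) = (568.76 − 24.8000) · e^(0.0285·21/12)
= 543.9600 · e^0.049875 = 543.9600 × 1.051140 = A$571.78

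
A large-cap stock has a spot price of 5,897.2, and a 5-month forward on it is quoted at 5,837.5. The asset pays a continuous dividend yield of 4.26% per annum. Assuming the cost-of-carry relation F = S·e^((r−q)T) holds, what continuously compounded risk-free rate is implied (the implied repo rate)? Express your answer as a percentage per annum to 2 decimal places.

From F = S·e^((r−q)T): (r − q) = ln(F/S)/T
ln(5837.5/5897.2) = ln(0.989877) = -0.010175
(r − q) = -0.010175 / (5/12) = -0.024420
r = ln(F/S)/T + q = -0.024420 + 0.0426 = 0.018180
r = 1.82%

1.82%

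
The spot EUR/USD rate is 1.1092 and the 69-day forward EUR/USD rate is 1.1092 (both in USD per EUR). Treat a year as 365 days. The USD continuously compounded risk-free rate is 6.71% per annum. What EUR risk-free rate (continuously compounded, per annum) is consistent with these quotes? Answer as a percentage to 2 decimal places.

6.71%

F = S·e^((r_USD − r_EUR)T) ⇒ r_EUR = r_USD − ln(F/S)/T
ln(1.1092/1.1092) = 0.000000; /(69/365) = 0.000000
r_EUR = 0.0671 + 0.000000 = 0.067100
r_EUR = 6.71%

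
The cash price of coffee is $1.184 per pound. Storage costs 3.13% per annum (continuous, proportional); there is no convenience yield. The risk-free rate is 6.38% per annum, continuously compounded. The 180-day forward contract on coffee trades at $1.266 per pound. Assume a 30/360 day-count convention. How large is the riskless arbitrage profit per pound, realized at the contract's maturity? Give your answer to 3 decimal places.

Fair forward: F* = S·e^(carry·T), with carry = (r + u) = 0.0638 + 0.0313 = 0.0951
F* = 1.184 · e^(0.0951 × 180/360) = 1.184 · e^0.047550 = 1.184 × 1.048699 = $1.2417
Market $1.266 > fair $1.2417: forward overpriced → cash-and-carry (buy spot, short the forward).
At maturity, profit = |F_mkt − F*| = |1.266 − 1.2417| = $0.024 per pound

$0.024 per pound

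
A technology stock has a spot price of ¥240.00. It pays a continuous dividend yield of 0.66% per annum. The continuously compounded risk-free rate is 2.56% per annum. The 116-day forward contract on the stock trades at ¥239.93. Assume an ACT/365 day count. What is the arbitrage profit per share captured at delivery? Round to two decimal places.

Fair forward: F* = S·e^(carry·T), with carry = (r − q) = 0.0256 − 0.0066 = 0.0190
F* = 240.00 · e^(0.0190 × 116/365) = 240.00 · e^0.006038 = 240.00 × 1.006056 = ¥241.4534
Market ¥239.93 < fair ¥241.4534: forward underpriced → reverse cash-and-carry (short spot, go long the forward).
At maturity, profit = |F_mkt − F*| = |239.93 − 241.4534| = ¥1.52 per share

¥1.52 per share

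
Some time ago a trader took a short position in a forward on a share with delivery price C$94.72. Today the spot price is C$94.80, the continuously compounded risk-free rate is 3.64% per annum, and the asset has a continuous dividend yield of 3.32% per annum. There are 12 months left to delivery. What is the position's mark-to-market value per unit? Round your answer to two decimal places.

Current fair forward for the remaining 12 months: F = S·e^((r − q)·T), (r − q) = 0.0364 − 0.0332 = 0.0032
F = 94.80 · e^(0.0032 × 12/12) = 94.80 × 1.003205 = 95.1038
Value of long forward = (F − K)·e^(−rT) = (95.1038 − 94.72) · e^(−0.0364·12/12)
= 0.3838 × 0.964255 = 0.37
Short position value = −(long value) = -C$0.37

-C$0.37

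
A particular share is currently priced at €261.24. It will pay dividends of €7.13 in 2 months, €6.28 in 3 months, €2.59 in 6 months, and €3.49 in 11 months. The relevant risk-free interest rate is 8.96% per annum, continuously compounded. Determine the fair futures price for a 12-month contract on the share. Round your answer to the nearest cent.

PV(dividends) I = 7.13·e^(−0.0896·2/12) + 6.28·e^(−0.0896·3/12) + 2.59·e^(−0.0896·6/12) + 3.49·e^(−0.0896·11/12)
I = 7.0243 + 6.1409 + 2.4765 + 3.2148 = 18.8565
F = (S − I)·e^(rT) = (261.24 − 18.8565) · e^(0.0896·12/12)
= 242.3835 · e^0.089600 = 242.3835 × 1.093737 = €265.10

€265.10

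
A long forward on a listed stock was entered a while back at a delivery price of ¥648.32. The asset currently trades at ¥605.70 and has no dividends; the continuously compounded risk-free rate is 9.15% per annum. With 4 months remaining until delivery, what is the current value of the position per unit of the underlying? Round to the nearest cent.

-¥23.14

Current fair forward for the remaining 4 months: F = S·e^(r·T), r = 0.0915
F = 605.70 · e^(0.0915 × 4/12) = 605.70 × 1.030970 = 624.4585
Value of long forward = (F − K)·e^(−rT) = (624.4585 − 648.32) · e^(−0.0915·4/12)
= -23.8615 × 0.969960 = -23.14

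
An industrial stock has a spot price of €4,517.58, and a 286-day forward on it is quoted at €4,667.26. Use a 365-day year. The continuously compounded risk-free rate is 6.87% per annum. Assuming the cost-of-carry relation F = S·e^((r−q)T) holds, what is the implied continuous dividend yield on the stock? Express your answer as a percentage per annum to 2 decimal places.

From F = S·e^((r−q)T): (r − q) = ln(F/S)/T
ln(4667.26/4517.58) = ln(1.033133) = 0.032596
(r − q) = 0.032596 / (286/365) = 0.041600
q = r − ln(F/S)/T = 0.0687 − 0.041600 = 0.027100
q = 2.71%

2.71%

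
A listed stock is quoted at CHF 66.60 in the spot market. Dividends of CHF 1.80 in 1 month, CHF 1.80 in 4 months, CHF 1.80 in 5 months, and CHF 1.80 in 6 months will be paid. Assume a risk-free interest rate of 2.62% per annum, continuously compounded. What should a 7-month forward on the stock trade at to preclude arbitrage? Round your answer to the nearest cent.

PV(dividends) I = 1.80·e^(−0.0262·1/12) + 1.80·e^(−0.0262·4/12) + 1.80·e^(−0.0262·5/12) + 1.80·e^(−0.0262·6/12)
I = 1.7961 + 1.7843 + 1.7805 + 1.7766 = 7.1375
F = (S − I)·e^(rT) = (66.60 − 7.1375) · e^(0.0262·7/12)
= 59.4625 · e^0.015283 = 59.4625 × 1.015400 = CHF 60.38

CHF 60.38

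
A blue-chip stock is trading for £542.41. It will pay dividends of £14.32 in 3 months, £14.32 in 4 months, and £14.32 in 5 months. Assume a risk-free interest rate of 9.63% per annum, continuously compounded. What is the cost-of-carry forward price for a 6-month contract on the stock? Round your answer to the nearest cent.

PV(dividends) I = 14.32·e^(−0.0963·3/12) + 14.32·e^(−0.0963·4/12) + 14.32·e^(−0.0963·5/12)
I = 13.9794 + 13.8676 + 13.7568 = 41.6038
F = (S − I)·e^(rT) = (542.41 − 41.6038) · e^(0.0963·6/12)
= 500.8062 · e^0.048150 = 500.8062 × 1.049328 = £525.51

£525.51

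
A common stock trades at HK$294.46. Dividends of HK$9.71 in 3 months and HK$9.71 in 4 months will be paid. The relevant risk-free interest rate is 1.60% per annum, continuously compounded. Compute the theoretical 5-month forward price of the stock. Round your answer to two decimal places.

HK$276.97

PV(dividends) I = 9.71·e^(−0.0160·3/12) + 9.71·e^(−0.0160·4/12)
I = 9.6712 + 9.6584 = 19.3296
F = (S − I)·e^(rT) = (294.46 − 19.3296) · e^(0.0160·5/12)
= 275.1304 · e^0.006667 = 275.1304 × 1.006689 = HK$276.97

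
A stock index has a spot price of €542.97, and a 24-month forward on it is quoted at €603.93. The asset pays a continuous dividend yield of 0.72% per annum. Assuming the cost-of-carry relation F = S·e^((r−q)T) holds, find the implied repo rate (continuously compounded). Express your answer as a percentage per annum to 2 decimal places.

From F = S·e^((r−q)T): (r − q) = ln(F/S)/T
ln(603.93/542.97) = ln(1.112271) = 0.106404
(r − q) = 0.106404 / (24/12) = 0.053202
r = ln(F/S)/T + q = 0.053202 + 0.0072 = 0.060402
r = 6.04%

6.04%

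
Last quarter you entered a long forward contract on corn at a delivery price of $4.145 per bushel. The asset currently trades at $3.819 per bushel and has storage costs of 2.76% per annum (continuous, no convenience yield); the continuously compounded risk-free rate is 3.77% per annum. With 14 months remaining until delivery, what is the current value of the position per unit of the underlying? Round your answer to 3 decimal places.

-$0.023 per bushel

Current fair forward for the remaining 14 months: F = S·e^((r + u)·T), (r + u) = 0.0377 + 0.0276 = 0.0653
F = 3.819 · e^(0.0653 × 14/12) = 3.819 × 1.079160 = 4.1213
Value of long forward = (F − K)·e^(−rT) = (4.1213 − 4.145) · e^(−0.0377·14/12)
= -0.0237 × 0.956970 = -0.023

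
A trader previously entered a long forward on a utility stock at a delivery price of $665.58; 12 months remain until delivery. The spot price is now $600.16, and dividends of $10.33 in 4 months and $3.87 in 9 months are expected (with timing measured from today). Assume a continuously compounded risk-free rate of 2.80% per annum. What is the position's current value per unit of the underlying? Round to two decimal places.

-$61.07

PV(remaining dividends) I = 10.33·e^(−0.0280·4/12) + 3.87·e^(−0.0280·9/12) = 14.0236
Current forward F = (S − I)·e^(rT) = (600.16 − 14.0236)·e^(0.0280·12/12) = 586.1364 × 1.028396 = 602.7803
Value (long) = (F − K)·e^(−rT) = (602.7803 − 665.58) × 0.972388 = -61.0657
Value = -$61.07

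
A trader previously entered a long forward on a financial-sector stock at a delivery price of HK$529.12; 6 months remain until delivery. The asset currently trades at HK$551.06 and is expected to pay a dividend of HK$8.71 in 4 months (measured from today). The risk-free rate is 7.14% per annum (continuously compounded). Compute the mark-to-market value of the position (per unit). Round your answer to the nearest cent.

PV(remaining dividends) I = 8.71·e^(−0.0714·4/12) = 8.5051
Current forward F = (S − I)·e^(rT) = (551.06 − 8.5051)·e^(0.0714·6/12) = 542.5549 × 1.036345 = 562.2741
Value (long) = (F − K)·e^(−rT) = (562.2741 − 529.12) × 0.964930 = 31.9914
Value = HK$31.99

HK$31.99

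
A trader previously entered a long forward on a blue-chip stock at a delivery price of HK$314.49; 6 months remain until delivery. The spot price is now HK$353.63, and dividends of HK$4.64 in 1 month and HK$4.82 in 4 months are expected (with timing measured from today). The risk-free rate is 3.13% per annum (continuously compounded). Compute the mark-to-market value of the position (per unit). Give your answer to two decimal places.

HK$34.63

PV(remaining dividends) I = 4.64·e^(−0.0313·1/12) + 4.82·e^(−0.0313·4/12) = 9.3979
Current forward F = (S − I)·e^(rT) = (353.63 − 9.3979)·e^(0.0313·6/12) = 344.2321 × 1.015773 = 349.6617
Value (long) = (F − K)·e^(−rT) = (349.6617 − 314.49) × 0.984472 = 34.6256
Value = HK$34.63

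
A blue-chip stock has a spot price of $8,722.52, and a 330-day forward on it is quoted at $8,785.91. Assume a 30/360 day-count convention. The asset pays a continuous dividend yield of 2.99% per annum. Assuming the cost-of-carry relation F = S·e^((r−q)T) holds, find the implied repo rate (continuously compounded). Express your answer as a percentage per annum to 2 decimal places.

3.78%

From F = S·e^((r−q)T): (r − q) = ln(F/S)/T
ln(8785.91/8722.52) = ln(1.007267) = 0.007241
(r − q) = 0.007241 / (330/360) = 0.007899
r = ln(F/S)/T + q = 0.007899 + 0.0299 = 0.037799
r = 3.78%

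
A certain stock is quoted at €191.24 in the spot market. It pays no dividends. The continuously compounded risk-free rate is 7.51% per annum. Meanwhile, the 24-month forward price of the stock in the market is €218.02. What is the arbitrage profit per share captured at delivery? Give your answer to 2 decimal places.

€4.21 per share

Fair forward: F* = S·e^(carry·T), with carry = r = 0.0751
F* = 191.24 · e^(0.0751 × 24/12) = 191.24 · e^0.150200 = 191.24 × 1.162067 = €222.2337
Market €218.02 < fair €222.2337: forward underpriced → reverse cash-and-carry (short spot, go long the forward).
At maturity, profit = |F_mkt − F*| = |218.02 − 222.2337| = €4.21 per share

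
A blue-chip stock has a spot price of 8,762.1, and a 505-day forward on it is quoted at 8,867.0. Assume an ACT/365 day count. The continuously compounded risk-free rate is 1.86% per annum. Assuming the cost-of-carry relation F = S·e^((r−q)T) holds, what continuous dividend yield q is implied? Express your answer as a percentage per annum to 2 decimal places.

1.00%

From F = S·e^((r−q)T): (r − q) = ln(F/S)/T
ln(8867.0/8762.1) = ln(1.011972) = 0.011901
(r − q) = 0.011901 / (505/365) = 0.008602
q = r − ln(F/S)/T = 0.0186 − 0.008602 = 0.009998
q = 1.00%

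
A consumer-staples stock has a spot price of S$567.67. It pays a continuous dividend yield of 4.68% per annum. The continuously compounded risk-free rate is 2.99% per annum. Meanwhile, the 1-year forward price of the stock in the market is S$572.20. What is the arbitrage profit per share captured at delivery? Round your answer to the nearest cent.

S$14.04 per share

Fair forward: F* = S·e^(carry·T), with carry = (r − q) = 0.0299 − 0.0468 = -0.0169
F* = 567.67 · e^(-0.0169 × 1) = 567.67 · e^-0.016900 = 567.67 × 0.983242 = S$558.1570
Market S$572.20 > fair S$558.1570: forward overpriced → cash-and-carry (buy spot, short the forward).
At maturity, profit = |F_mkt − F*| = |572.20 − 558.1570| = S$14.04 per share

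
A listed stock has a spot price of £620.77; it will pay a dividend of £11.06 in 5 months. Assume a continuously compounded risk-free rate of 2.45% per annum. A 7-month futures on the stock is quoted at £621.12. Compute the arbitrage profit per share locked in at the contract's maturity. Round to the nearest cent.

PV(dividends) I = 11.06·e^(−0.0245·5/12) = 10.9477
Fair futures F* = (S − I)·e^(rT) = (620.77 − 10.9477)·e^0.014292 = 609.8223 × 1.014395 = 618.6007
Market £621.12 > fair 618.6007: forward overpriced → cash-and-carry (borrow at r, buy the stock and collect the dividends, short the forward).
Profit at T = |F_mkt − F*| = |621.12 − 618.6007| = £2.52 per share

£2.52 per share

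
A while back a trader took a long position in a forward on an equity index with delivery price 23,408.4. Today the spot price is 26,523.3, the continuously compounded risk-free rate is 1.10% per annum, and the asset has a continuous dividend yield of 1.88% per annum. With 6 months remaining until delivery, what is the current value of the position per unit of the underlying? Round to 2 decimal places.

Current fair forward for the remaining 6 months: F = S·e^((r − q)·T), (r − q) = 0.0110 − 0.0188 = -0.0078
F = 26523.3 · e^(-0.0078 × 6/12) = 26523.3 × 0.99610760 = 26420.0607
Value of long forward = (F − K)·e^(−rT) = (26420.0607 − 23408.4) · e^(−0.0110·6/12)
= 3011.6607 × 0.99451510 = 2995.14

2995.14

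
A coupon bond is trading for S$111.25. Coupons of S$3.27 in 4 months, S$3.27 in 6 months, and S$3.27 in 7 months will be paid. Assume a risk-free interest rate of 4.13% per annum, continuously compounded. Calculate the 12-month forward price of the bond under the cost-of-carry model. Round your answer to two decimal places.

PV(coupons) I = 3.27·e^(−0.0413·4/12) + 3.27·e^(−0.0413·6/12) + 3.27·e^(−0.0413·7/12)
I = 3.2253 + 3.2032 + 3.1922 = 9.6207
F = (S − I)·e^(rT) = (111.25 − 9.6207) · e^(0.0413·12/12)
= 101.6293 · e^0.041300 = 101.6293 × 1.042165 = S$105.91

S$105.91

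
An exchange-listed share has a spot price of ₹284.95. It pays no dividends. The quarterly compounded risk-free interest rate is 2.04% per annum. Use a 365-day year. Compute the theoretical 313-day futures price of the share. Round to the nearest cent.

F = S · (1+r/4)^(4T)
= 284.95 × 1.017602
F = ₹289.97

₹289.97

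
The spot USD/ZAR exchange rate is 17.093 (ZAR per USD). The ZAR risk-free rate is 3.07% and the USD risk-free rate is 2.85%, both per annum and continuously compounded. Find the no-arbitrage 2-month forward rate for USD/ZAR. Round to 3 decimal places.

F = S·e^((r_ZAR − r_USD)T) = 17.093 · e^((0.0307 − 0.0285) × 2/12)
= 17.093 · e^0.000367 = 17.093 × 1.000367
F = 17.099 ZAR per USD

17.099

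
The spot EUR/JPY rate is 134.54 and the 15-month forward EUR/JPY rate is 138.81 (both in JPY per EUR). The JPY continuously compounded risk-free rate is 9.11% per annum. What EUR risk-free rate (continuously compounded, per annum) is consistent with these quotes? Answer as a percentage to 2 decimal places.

6.61%

F = S·e^((r_JPY − r_EUR)T) ⇒ r_EUR = r_JPY − ln(F/S)/T
ln(138.81/134.54) = 0.031245; /(15/12) = 0.024996
r_EUR = 0.0911 − 0.024996 = 0.066104
r_EUR = 6.61%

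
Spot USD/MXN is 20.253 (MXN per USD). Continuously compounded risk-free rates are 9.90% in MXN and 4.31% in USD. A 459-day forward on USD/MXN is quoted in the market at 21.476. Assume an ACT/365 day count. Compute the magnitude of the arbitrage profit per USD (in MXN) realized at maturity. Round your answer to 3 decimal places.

Fair forward: F* = S·e^(carry·T), with carry = (r_MXN − r_USD) = 0.0990 − 0.0431 = 0.0559
F* = 20.253 · e^(0.0559 × 459/365) = 20.253 · e^0.070296 = 20.253 × 1.072826 = 21.7279
Market 21.476 < fair 21.7279: forward underpriced → reverse cash-and-carry (short spot, go long the forward).
At maturity, profit = |F_mkt − F*| = |21.476 − 21.7279| = 0.252 per USD (in MXN)

0.252 per USD (in MXN)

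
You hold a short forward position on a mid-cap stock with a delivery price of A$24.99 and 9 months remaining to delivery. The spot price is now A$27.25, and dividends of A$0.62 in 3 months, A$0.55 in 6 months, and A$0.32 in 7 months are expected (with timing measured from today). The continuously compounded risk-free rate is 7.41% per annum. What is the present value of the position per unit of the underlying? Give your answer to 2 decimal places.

-A$2.17

PV(remaining dividends) I = 0.62·e^(−0.0741·3/12) + 0.55·e^(−0.0741·6/12) + 0.32·e^(−0.0741·7/12) = 1.4451
Current forward F = (S − I)·e^(rT) = (27.25 − 1.4451)·e^(0.0741·9/12) = 25.8049 × 1.057148 = 27.2796
Value (long) = (F − K)·e^(−rT) = (27.2796 − 24.99) × 0.945941 = 2.1658
Short position value = −(long value) = -A$2.17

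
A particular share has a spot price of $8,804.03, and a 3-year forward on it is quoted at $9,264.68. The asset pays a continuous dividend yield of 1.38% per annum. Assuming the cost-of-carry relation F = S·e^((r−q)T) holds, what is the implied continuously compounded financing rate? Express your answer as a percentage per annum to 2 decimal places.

3.08%

From F = S·e^((r−q)T): (r − q) = ln(F/S)/T
ln(9264.68/8804.03) = ln(1.052323) = 0.051000
(r − q) = 0.051000 / (3) = 0.017000
r = ln(F/S)/T + q = 0.017000 + 0.0138 = 0.030800
r = 3.08%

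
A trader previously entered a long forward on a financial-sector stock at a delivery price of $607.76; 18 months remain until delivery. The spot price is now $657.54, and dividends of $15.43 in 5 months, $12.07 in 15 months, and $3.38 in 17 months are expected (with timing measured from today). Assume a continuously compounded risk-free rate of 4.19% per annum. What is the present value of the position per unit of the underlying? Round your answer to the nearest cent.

PV(remaining dividends) I = 15.43·e^(−0.0419·5/12) + 12.07·e^(−0.0419·15/12) + 3.38·e^(−0.0419·17/12) = 29.8023
Current forward F = (S − I)·e^(rT) = (657.54 − 29.8023)·e^(0.0419·18/12) = 627.7377 × 1.064867 = 668.4572
Value (long) = (F − K)·e^(−rT) = (668.4572 − 607.76) × 0.939084 = 56.9998
Value = $57.00

$57.00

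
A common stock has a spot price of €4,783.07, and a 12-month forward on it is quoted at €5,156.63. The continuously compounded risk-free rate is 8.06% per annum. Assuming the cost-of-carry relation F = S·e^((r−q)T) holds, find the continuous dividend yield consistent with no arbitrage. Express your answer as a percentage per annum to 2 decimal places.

0.54%

From F = S·e^((r−q)T): (r − q) = ln(F/S)/T
ln(5156.63/4783.07) = ln(1.078100) = 0.075200
(r − q) = 0.075200 / (12/12) = 0.075200
q = r − ln(F/S)/T = 0.0806 − 0.075200 = 0.005400
q = 0.54%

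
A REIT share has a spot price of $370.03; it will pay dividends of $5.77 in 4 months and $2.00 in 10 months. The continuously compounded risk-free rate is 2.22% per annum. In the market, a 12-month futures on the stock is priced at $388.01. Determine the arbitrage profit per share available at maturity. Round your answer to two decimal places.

$17.54 per share

PV(dividends) I = 5.77·e^(−0.0222·4/12) + 2.00·e^(−0.0222·10/12) = 7.6908
Fair futures F* = (S − I)·e^(rT) = (370.03 − 7.6908)·e^0.022200 = 362.3392 × 1.022448 = 370.4730
Market $388.01 > fair 370.4730: forward overpriced → cash-and-carry (borrow at r, buy the stock and collect the dividends, short the forward).
Profit at T = |F_mkt − F*| = |388.01 − 370.4730| = $17.54 per share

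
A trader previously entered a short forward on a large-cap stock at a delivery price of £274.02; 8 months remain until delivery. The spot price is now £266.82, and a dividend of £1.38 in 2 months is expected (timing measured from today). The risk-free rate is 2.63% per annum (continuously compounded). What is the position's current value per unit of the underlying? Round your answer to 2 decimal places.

£3.81

PV(remaining dividends) I = 1.38·e^(−0.0263·2/12) = 1.3740
Current forward F = (S − I)·e^(rT) = (266.82 − 1.3740)·e^(0.0263·8/12) = 265.4460 × 1.017688 = 270.1412
Value (long) = (F − K)·e^(−rT) = (270.1412 − 274.02) × 0.982619 = -3.8114
Short position value = −(long value) = £3.81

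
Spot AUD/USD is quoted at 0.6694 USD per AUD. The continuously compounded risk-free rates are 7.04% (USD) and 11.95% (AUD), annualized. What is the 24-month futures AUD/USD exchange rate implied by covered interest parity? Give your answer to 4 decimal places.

F = S·e^((r_USD − r_AUD)T) = 0.6694 · e^((0.0704 − 0.1195) × 24/12)
= 0.6694 · e^-0.098200 = 0.6694 × 0.906468
F = 0.6068 USD per AUD

0.6068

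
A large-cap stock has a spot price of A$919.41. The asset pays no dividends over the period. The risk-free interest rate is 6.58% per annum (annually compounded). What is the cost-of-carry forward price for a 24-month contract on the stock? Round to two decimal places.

A$1,044.39

F = S · (1+r)^T
= 919.41 × 1.135930
F = A$1,044.39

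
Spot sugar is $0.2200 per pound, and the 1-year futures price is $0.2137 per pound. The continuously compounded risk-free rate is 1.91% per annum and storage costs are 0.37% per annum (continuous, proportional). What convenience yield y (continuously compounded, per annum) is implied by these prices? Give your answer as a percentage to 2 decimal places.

F = S·e^((r+u−y)T) ⇒ (r+u−y) = ln(F/S)/T
ln(0.2137/0.2200) = -0.029054; /T ⇒ -0.029054
y = r + u − ln(F/S)/T = 0.0191 + 0.0037 + 0.029054 = 0.051854
y = 5.19%

5.19%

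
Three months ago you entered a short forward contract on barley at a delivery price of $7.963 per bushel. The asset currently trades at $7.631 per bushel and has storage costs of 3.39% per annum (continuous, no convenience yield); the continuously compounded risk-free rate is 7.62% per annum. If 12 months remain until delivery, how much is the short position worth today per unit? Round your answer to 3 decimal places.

Current fair forward for the remaining 12 months: F = S·e^((r + u)·T), (r + u) = 0.0762 + 0.0339 = 0.1101
F = 7.631 · e^(0.1101 × 12/12) = 7.631 × 1.116390 = 8.5192
Value of long forward = (F − K)·e^(−rT) = (8.5192 − 7.963) · e^(−0.0762·12/12)
= 0.5562 × 0.926631 = 0.515
Short position value = −(long value) = -$0.515

-$0.515 per bushel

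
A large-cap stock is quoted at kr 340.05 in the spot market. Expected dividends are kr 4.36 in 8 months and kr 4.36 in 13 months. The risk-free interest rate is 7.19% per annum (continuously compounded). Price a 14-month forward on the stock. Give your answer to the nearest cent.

kr 360.90

PV(dividends) I = 4.36·e^(−0.0719·8/12) + 4.36·e^(−0.0719·13/12)
I = 4.1559 + 4.0333 = 8.1892
F = (S − I)·e^(rT) = (340.05 − 8.1892) · e^(0.0719·14/12)
= 331.8608 · e^0.083883 = 331.8608 × 1.087502 = kr 360.90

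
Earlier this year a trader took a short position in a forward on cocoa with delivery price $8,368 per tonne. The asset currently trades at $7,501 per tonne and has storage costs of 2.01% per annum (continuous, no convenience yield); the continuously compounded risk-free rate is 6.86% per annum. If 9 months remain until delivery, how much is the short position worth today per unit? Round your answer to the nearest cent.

Current fair forward for the remaining 9 months: F = S·e^((r + u)·T), (r + u) = 0.0686 + 0.0201 = 0.0887
F = 7501 · e^(0.0887 × 9/12) = 7501 × 1.06878768 = 8016.9764
Value of long forward = (F − K)·e^(−rT) = (8016.9764 − 8368) · e^(−0.0686·9/12)
= -351.0236 × 0.94985114 = -333.42
Short position value = −(long value) = $333.42

$333.42 per tonne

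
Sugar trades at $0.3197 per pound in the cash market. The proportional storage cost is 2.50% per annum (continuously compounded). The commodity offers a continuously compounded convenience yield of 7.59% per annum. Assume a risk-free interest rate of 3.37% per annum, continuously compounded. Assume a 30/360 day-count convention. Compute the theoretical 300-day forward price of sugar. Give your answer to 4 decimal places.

$0.3152 per pound

Net carry = r + u − y = 0.0337 + 0.0250 − 0.0759 = -0.0172
F = S·e^((r+u−y)T) = 0.3197 · e^(-0.0172 × 300/360) = 0.3197 · e^-0.014333
= 0.3197 × 0.985769 = $0.3152 per pound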